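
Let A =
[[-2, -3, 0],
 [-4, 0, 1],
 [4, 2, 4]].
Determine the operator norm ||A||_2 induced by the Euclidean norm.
||A||_2 = 7 (= sqrt(largest eigenvalue of A^T A))

||A||_2 = sigma_max(A) = sqrt(lambda_max(A^T A)). Form the symmetric matrix M = A^T A =
[[36, 14, 12],
 [14, 13, 8],
 [12, 8, 17]].
Its characteristic polynomial (trace, sum of principal 2x2 minors, determinant of M give the coefficients) is
  p(λ) = det(λ I - M) = λ^3 - 66λ^2 + 897λ - 3136.
By the rational root theorem any rational root is an integer divisor of 3136. Testing λ = 49: p(49) = 117649 - 158466 + 43953 - 3136 = 0, so λ = 49 is a root. Dividing out (λ - 49) leaves p(λ) = (λ - 49)(λ^2 - 17λ + 64). For λ^2 - 17λ + 64 the discriminant is 33. It is nonnegative but not a perfect square, so the roots are real and irrational: λ = (17 ± sqrt(33))/2 ≈ 11.3723, 5.6277.
So the eigenvalues of A^T A are ≈ 5.6277, 11.3723, 49 (all ≥ 0, as they must be for A^T A). The largest is λ_max = 49, hence ||A||_2 = sqrt(λ_max) = 7.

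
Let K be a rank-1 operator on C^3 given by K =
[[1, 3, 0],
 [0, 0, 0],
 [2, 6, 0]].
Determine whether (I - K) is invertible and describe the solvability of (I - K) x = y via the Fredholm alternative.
(I - K) is singular (det(I - K) = 0, i.e. 1 ∈ sigma(K)). (I - K) x = y is solvable iff y ⊥ ker((I - K)^*) = span{(1, 3, 0)}, i.e. iff y_1 + 3y_2 = 0. When solvable, the solutions are x = y + c·(1, 0, 2), c arbitrary (ker(I - K) = span{(1, 0, 2)}, dimension 1).

K has rank 1, so it is an outer product K = u v^T: every row of K is a multiple of one row vector. Reading off the entries, u = (1, 0, 2) and v = (1, 3, 0) (row i of K equals u_i·v^T). A rank-one matrix u v^T satisfies K u = u (v·u) and kills the (2)-dimensional subspace v^⊥, so its characteristic polynomial is lambda^2 (lambda - v·u) with v·u = tr K = 1. Hence the eigenvalues of I - K are 1 (multiplicity 2) and 1 - (1) = 0, so det(I - K) = 0. (Direct check: I - K =
[[0, -3, 0],
 [0, 1, 0],
 [-2, -6, 1]]
has determinant 0.) So 1 is an eigenvalue of K and (I - K) is not invertible. The finite-dimensional Fredholm alternative says: either (I - K) is invertible, or ker(I - K) ≠ {0} and then range(I - K) = ker((I - K)^*)^⊥, with dim ker(I - K) = dim ker((I - K)^*). We are in the second case, so we need both kernels. Kernel of I - K: (I - K) u = u - u (v·u) = u - u = 0, so ker(I - K) = span{u} = span{(1, 0, 2)} (it is exactly 1-dimensional because rank(I - K) = 2). Kernel of the adjoint: K is real, so (I - K)^* = I - K^T = I - v u^T, and (I - v u^T) v = v - v (u·v) = 0; hence ker((I - K)^*) = span{v} = span{(1, 3, 0)}. Therefore (I - K) x = y is solvable iff <y, v> = 0, i.e. iff y_1 + 3y_2 = 0. When this holds, K y = u (v·y) = 0, so (I - K) y = y and x = y is a particular solution; the full solution set is the line x = y + c·u = y + c·(1, 0, 2), c ∈ C.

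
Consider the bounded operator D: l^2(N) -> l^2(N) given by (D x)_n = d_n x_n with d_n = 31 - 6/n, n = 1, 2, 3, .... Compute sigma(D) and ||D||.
sigma(D) = {31 - 6/n : n ≥ 1} ∪ {31}; ||D|| = 31

A bounded diagonal operator on l^2 with diagonal entries d_n has spectrum equal to the closure of {d_n : n ≥ 1}: every d_n is an eigenvalue (with eigenvector e_n), so {d_n} ⊂ sigma(D); the spectrum is closed, so its closure is too; and for lambda not in the closure, (D - lambda I) has bounded inverse (the diagonal entries 1/(d_n - lambda) are bounded). For our sequence d_n = 31 - 6/n, n = 1, 2, 3, ...:
  - {d_n} = {31 - 6/n : n ≥ 1}; the only limit point is 31
  - closure = {31 - 6/n : n ≥ 1} ∪ {31}
For the norm: a diagonal operator has ||D|| = sup_n |d_n|. Here d_n = 31 - 6/n increases monotonically from d_1 = 25 toward 31, with all terms in [25, 31); so sup_n |d_n| = 31 (the supremum is the limit, not attained). So ||D|| = 31.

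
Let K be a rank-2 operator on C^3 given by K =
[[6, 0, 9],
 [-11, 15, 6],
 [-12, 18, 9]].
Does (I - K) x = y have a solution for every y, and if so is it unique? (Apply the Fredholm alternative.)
(I - K) is invertible (det(I - K) = 250 ≠ 0), so for every y in C^3 the equation (I - K) x = y has a unique solution.

K has rank 2 and factors as K = U V^T = u1 v1^T + u2 v2^T with u1 = (3, -3, -3), v1 = (3, -3, 0), u2 = (-3, -2, -3), v2 = (1, -3, -3) (multiplying out reproduces the displayed K). The nonzero eigenvalues of U V^T coincide with those of the 2 x 2 matrix G = V^T U = [[v1·u1, v1·u2], [v2·u1, v2·u2]] = [[18, -3], [21, 12]], and by the Sylvester determinant identity det(I_3 - U V^T) = det(I_2 - V^T U) = det([[-17, 3], [-21, -11]]) = (-17)(-11) - (3)(-21) = 250. (Direct check: I - K =
[[-5, 0, -9],
 [11, -14, -6],
 [12, -18, -8]]
has determinant 250.) The finite-dimensional Fredholm alternative says: either (I - K) is invertible, or ker(I - K) ≠ {0} and then range(I - K) = ker((I - K)^*)^⊥, with dim ker(I - K) = dim ker((I - K)^*). Since det(I - K) ≠ 0, 1 is not an eigenvalue of K and ker(I - K) = {0}, so we are in the first case: for every y there is a unique x = (I - K)^(-1) y. (Explicitly, by the Woodbury identity, (I - U V^T)^(-1) = I + U (I_2 - G)^(-1) V^T.)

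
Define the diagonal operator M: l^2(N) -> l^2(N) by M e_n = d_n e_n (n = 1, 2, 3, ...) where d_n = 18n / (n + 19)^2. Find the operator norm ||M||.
||M|| = 9/38 (attained at n = 19)

For M diagonal, ||M|| = sup_n |d_n|. Treat f(x) = 18x / (x + 19)^2 for real x > 0. By the quotient rule, f'(x) = 18(19 - x)/(x + 19)^3, which is positive for x < 19 and negative for x > 19. So f has a unique maximum at x = 19, and since 19 is a positive integer, the supremum over n ≥ 1 is attained at n = 19: d_19 = 18·19/(19 + 19)^2 = 18·19/1444 = 9/38. Hence ||M|| = 9/38.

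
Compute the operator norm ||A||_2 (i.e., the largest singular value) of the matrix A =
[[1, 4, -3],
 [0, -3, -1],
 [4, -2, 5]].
||A||_2 ≈ 7.5774 (= sqrt(largest eigenvalue of A^T A))

||A||_2 = sigma_max(A) = sqrt(lambda_max(A^T A)). Form the symmetric matrix M = A^T A =
[[17, -4, 17],
 [-4, 29, -19],
 [17, -19, 35]].
Its characteristic polynomial (trace, sum of principal 2x2 minors, determinant of M give the coefficients) is
  p(λ) = det(λ I - M) = λ^3 - 81λ^2 + 1437λ - 4761.
No integer candidate from the rational root theorem (±divisors of 4761) is a root, so the roots are irrational. The cubic discriminant is Δ = 921035232 > 0, so there are three distinct real roots. p(4) = -245 and p(5) = 524 have opposite signs, so a root lies in (4, 5); Newton's method refines it to λ ≈ 4.3001. p(19) = 160 and p(20) = -421 have opposite signs, so a root lies in (19, 20); Newton's method refines it to λ ≈ 19.2833. p(57) = -828 and p(58) = 1213 have opposite signs, so a root lies in (57, 58); Newton's method refines it to λ ≈ 57.4166. Check (Vieta): the three roots sum to 81, matching tr M = 81.
So the eigenvalues of A^T A are ≈ 4.3001, 19.2833, 57.4166 (all ≥ 0, as they must be for A^T A). The largest is λ_max ≈ 57.4166, hence ||A||_2 = sqrt(λ_max) ≈ 7.5774.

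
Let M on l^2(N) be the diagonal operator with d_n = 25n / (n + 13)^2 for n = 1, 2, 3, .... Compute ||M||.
||M|| = 25/52 (attained at n = 13)

For M diagonal, ||M|| = sup_n |d_n|. Treat f(x) = 25x / (x + 13)^2 for real x > 0. By the quotient rule, f'(x) = 25(13 - x)/(x + 13)^3, which is positive for x < 13 and negative for x > 13. So f has a unique maximum at x = 13, and since 13 is a positive integer, the supremum over n ≥ 1 is attained at n = 13: d_13 = 25·13/(13 + 13)^2 = 25·13/676 = 25/52. Hence ||M|| = 25/52.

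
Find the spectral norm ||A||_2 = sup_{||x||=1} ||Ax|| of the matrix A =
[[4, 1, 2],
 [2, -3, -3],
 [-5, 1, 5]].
||A||_2 ≈ 8.3133 (= sqrt(largest eigenvalue of A^T A))

||A||_2 = sigma_max(A) = sqrt(lambda_max(A^T A)). Form the symmetric matrix M = A^T A =
[[45, -7, -23],
 [-7, 11, 16],
 [-23, 16, 38]].
Its characteristic polynomial (trace, sum of principal 2x2 minors, determinant of M give the coefficients) is
  p(λ) = det(λ I - M) = λ^3 - 94λ^2 + 1789λ - 4761.
No integer candidate from the rational root theorem (±divisors of 4761) is a root, so the roots are irrational. The cubic discriminant is Δ = 3358711185 > 0, so there are three distinct real roots. p(3) = -213 and p(4) = 955 have opposite signs, so a root lies in (3, 4); Newton's method refines it to λ ≈ 3.1721. p(21) = 615 and p(22) = -251 have opposite signs, so a root lies in (21, 22); Newton's method refines it to λ ≈ 21.717. p(69) = -345 and p(70) = 2869 have opposite signs, so a root lies in (69, 70); Newton's method refines it to λ ≈ 69.1108. Check (Vieta): the three roots sum to 94, matching tr M = 94.
So the eigenvalues of A^T A are ≈ 3.1721, 21.717, 69.1108 (all ≥ 0, as they must be for A^T A). The largest is λ_max ≈ 69.1108, hence ||A||_2 = sqrt(λ_max) ≈ 8.3133.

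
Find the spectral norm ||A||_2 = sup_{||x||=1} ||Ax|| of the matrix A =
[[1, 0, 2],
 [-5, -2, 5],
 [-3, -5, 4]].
||A||_2 ≈ 9.8785 (= sqrt(largest eigenvalue of A^T A))

||A||_2 = sigma_max(A) = sqrt(lambda_max(A^T A)). Form the symmetric matrix M = A^T A =
[[35, 25, -35],
 [25, 29, -30],
 [-35, -30, 45]].
Its characteristic polynomial (trace, sum of principal 2x2 minors, determinant of M give the coefficients) is
  p(λ) = det(λ I - M) = λ^3 - 109λ^2 + 1145λ - 3025.
No integer candidate from the rational root theorem (±divisors of 3025) is a root, so the roots are irrational. The cubic discriminant is Δ = 450508000 > 0, so there are three distinct real roots. p(4) = -125 and p(5) = 100 have opposite signs, so a root lies in (4, 5); Newton's method refines it to λ ≈ 4.4504. p(6) = 137 and p(7) = -8 have opposite signs, so a root lies in (6, 7); Newton's method refines it to λ ≈ 6.9654. p(97) = -4868 and p(98) = 3541 have opposite signs, so a root lies in (97, 98); Newton's method refines it to λ ≈ 97.5842. Check (Vieta): the three roots sum to 109, matching tr M = 109.
So the eigenvalues of A^T A are ≈ 4.4504, 6.9654, 97.5842 (all ≥ 0, as they must be for A^T A). The largest is λ_max ≈ 97.5842, hence ||A||_2 = sqrt(λ_max) ≈ 9.8785.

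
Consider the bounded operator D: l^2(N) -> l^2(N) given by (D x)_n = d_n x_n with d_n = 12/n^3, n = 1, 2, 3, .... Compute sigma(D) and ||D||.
sigma(D) = {12/n^3 : n ≥ 1} ∪ {0}; ||D|| = 12

A bounded diagonal operator on l^2 with diagonal entries d_n has spectrum equal to the closure of {d_n : n ≥ 1}: every d_n is an eigenvalue (with eigenvector e_n), so {d_n} ⊂ sigma(D); the spectrum is closed, so its closure is too; and for lambda not in the closure, (D - lambda I) has bounded inverse (the diagonal entries 1/(d_n - lambda) are bounded). For our sequence d_n = 12/n^3, n = 1, 2, 3, ...:
  - {d_n} = {12/n^3 : n ≥ 1}; the only limit point is 0
  - closure = {12/n^3 : n ≥ 1} ∪ {0}
For the norm: a diagonal operator has ||D|| = sup_n |d_n|. Here d_n = 12/n^3 is positive and decreasing, so sup_n |d_n| = d_1 = 12. So ||D|| = 12.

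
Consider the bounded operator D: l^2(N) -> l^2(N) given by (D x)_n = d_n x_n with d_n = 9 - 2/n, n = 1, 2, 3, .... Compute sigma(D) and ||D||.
sigma(D) = {9 - 2/n : n ≥ 1} ∪ {9}; ||D|| = 9

A bounded diagonal operator on l^2 with diagonal entries d_n has spectrum equal to the closure of {d_n : n ≥ 1}: every d_n is an eigenvalue (with eigenvector e_n), so {d_n} ⊂ sigma(D); the spectrum is closed, so its closure is too; and for lambda not in the closure, (D - lambda I) has bounded inverse (the diagonal entries 1/(d_n - lambda) are bounded). For our sequence d_n = 9 - 2/n, n = 1, 2, 3, ...:
  - {d_n} = {9 - 2/n : n ≥ 1}; the only limit point is 9
  - closure = {9 - 2/n : n ≥ 1} ∪ {9}
For the norm: a diagonal operator has ||D|| = sup_n |d_n|. Here d_n = 9 - 2/n increases monotonically from d_1 = 7 toward 9, with all terms in [7, 9); so sup_n |d_n| = 9 (the supremum is the limit, not attained). So ||D|| = 9.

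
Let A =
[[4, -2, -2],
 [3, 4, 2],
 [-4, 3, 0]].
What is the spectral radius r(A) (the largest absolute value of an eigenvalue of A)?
r(A) ≈ 5.3346

The eigenvalues of A are the roots of its characteristic polynomial. With M = A (coefficients from the trace, the sum of principal 2x2 minors, and det A):
  p(λ) = det(λ I - M) = λ^3 - 8λ^2 + 8λ + 58.
No integer candidate from the rational root theorem (±divisors of 58) is a root, so the roots are irrational. The cubic discriminant is Δ = -36812 < 0, so there is one real root and a complex-conjugate pair. p(-3) = -65 and p(-2) = 2 have opposite signs, so a root lies in (-3, -2); Newton's method refines it to λ ≈ -2.0381. Dividing out (λ - (-2.0381)) leaves approximately λ^2 - 10.0381λ + 28.4583. For λ^2 - 10.0381λ + 28.4583 the discriminant is -13.0703. It is negative, so the remaining roots are the complex-conjugate pair λ ≈ 5.019 ± 1.8076i. Their product equals the constant term, so |λ|^2 ≈ 28.4583 and |λ| ≈ 5.3346.
Thus the eigenvalues (to 4 decimals) are -2.0381 (modulus 2.0381); 5.019 ± 1.8076i (modulus 5.3346). The spectral radius is the largest modulus: r(A) ≈ 5.3346. (Cross-check: r(A) ≤ ||A||_2 ≈ 6.8195; equality holds whenever A is normal, though it can also hold for some non-normal A.)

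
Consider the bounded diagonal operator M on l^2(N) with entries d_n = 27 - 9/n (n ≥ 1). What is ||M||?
||M|| = 27

For a diagonal operator on l^2 with entries d_n, ||M|| = sup_n |d_n|. Here d_1 = 18, d_2 = 45/2, ..., and d_n = 27 - 9/n increases monotonically toward 27. All terms lie in [18, 27), so |d_n| = d_n and the supremum is the limit 27, which is not attained by any individual d_n. Hence ||M|| = 27.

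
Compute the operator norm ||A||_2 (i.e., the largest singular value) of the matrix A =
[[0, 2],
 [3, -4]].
||A||_2 = sqrt((29 + sqrt(697))/2) ≈ 5.2631 (= sqrt(largest eigenvalue of A^T A))

||A||_2 = sigma_max(A) = sqrt(lambda_max(A^T A)). Form the symmetric matrix M = A^T A =
[[9, -12],
 [-12, 20]].
Its characteristic polynomial (trace, determinant of M give the coefficients) is
  p(λ) = det(λ I - M) = λ^2 - 29λ + 36.
For λ^2 - 29λ + 36 the discriminant is 697. It is nonnegative but not a perfect square, so the roots are real and irrational: λ = (29 ± sqrt(697))/2 ≈ 27.7004, 1.2996.
So the eigenvalues of A^T A are ≈ 1.2996, 27.7004 (all ≥ 0, as they must be for A^T A). The largest is λ_max = (29 + sqrt(697))/2 ≈ 27.7004, hence ||A||_2 = sqrt(λ_max) = sqrt((29 + sqrt(697))/2) ≈ 5.2631.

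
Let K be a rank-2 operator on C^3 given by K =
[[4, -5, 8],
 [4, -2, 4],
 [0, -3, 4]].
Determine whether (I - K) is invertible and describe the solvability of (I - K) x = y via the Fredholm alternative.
(I - K) is invertible (det(I - K) = 27 ≠ 0), so for every y in C^3 the equation (I - K) x = y has a unique solution.

K has rank 2 and factors as K = U V^T = u1 v1^T + u2 v2^T with u1 = (-1, 0, -1), v1 = (2, 2, -2), u2 = (3, 2, 1), v2 = (2, -1, 2) (multiplying out reproduces the displayed K). The nonzero eigenvalues of U V^T coincide with those of the 2 x 2 matrix G = V^T U = [[v1·u1, v1·u2], [v2·u1, v2·u2]] = [[0, 8], [-4, 6]], and by the Sylvester determinant identity det(I_3 - U V^T) = det(I_2 - V^T U) = det([[1, -8], [4, -5]]) = (1)(-5) - (-8)(4) = 27. (Direct check: I - K =
[[-3, 5, -8],
 [-4, 3, -4],
 [0, 3, -3]]
has determinant 27.) The finite-dimensional Fredholm alternative says: either (I - K) is invertible, or ker(I - K) ≠ {0} and then range(I - K) = ker((I - K)^*)^⊥, with dim ker(I - K) = dim ker((I - K)^*). Since det(I - K) ≠ 0, 1 is not an eigenvalue of K and ker(I - K) = {0}, so we are in the first case: for every y there is a unique x = (I - K)^(-1) y. (Explicitly, by the Woodbury identity, (I - U V^T)^(-1) = I + U (I_2 - G)^(-1) V^T.)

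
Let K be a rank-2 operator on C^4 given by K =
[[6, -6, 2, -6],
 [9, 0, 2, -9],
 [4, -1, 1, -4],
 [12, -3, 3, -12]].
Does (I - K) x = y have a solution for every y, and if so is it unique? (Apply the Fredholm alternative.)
(I - K) is invertible (det(I - K) = 33 ≠ 0), so for every y in C^4 the equation (I - K) x = y has a unique solution.

K has rank 2 and factors as K = U V^T = u1 v1^T + u2 v2^T with u1 = (0, 3, 1, 3), v1 = (1, 2, 0, -1), u2 = (-2, -2, -1, -3), v2 = (-3, 3, -1, 3) (multiplying out reproduces the displayed K). The nonzero eigenvalues of U V^T coincide with those of the 2 x 2 matrix G = V^T U = [[v1·u1, v1·u2], [v2·u1, v2·u2]] = [[3, -3], [17, -8]], and by the Sylvester determinant identity det(I_4 - U V^T) = det(I_2 - V^T U) = det([[-2, 3], [-17, 9]]) = (-2)(9) - (3)(-17) = 33. (Direct check: I - K =
[[-5, 6, -2, 6],
 [-9, 1, -2, 9],
 [-4, 1, 0, 4],
 [-12, 3, -3, 13]]
has determinant 33.) The finite-dimensional Fredholm alternative says: either (I - K) is invertible, or ker(I - K) ≠ {0} and then range(I - K) = ker((I - K)^*)^⊥, with dim ker(I - K) = dim ker((I - K)^*). Since det(I - K) ≠ 0, 1 is not an eigenvalue of K and ker(I - K) = {0}, so we are in the first case: for every y there is a unique x = (I - K)^(-1) y. (Explicitly, by the Woodbury identity, (I - U V^T)^(-1) = I + U (I_2 - G)^(-1) V^T.)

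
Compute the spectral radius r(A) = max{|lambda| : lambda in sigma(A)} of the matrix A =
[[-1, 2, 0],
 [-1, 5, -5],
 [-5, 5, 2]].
r(A) ≈ 5.1158

The eigenvalues of A are the roots of its characteristic polynomial. With M = A (coefficients from the trace, the sum of principal 2x2 minors, and det A):
  p(λ) = det(λ I - M) = λ^3 - 6λ^2 + 30λ - 19.
No integer candidate from the rational root theorem (±divisors of 19) is a root, so the roots are irrational. The cubic discriminant is Δ = -40203 < 0, so there is one real root and a complex-conjugate pair. p(0) = -19 and p(1) = 6 have opposite signs, so a root lies in (0, 1); Newton's method refines it to λ ≈ 0.726. Dividing out (λ - (0.726)) leaves approximately λ^2 - 5.274λ + 26.1711. For λ^2 - 5.274λ + 26.1711 the discriminant is -76.8693. It is negative, so the remaining roots are the complex-conjugate pair λ ≈ 2.637 ± 4.3838i. Their product equals the constant term, so |λ|^2 ≈ 26.1711 and |λ| ≈ 5.1158.
Thus the eigenvalues (to 4 decimals) are 0.726 (modulus 0.726); 2.637 ± 4.3838i (modulus 5.1158). The spectral radius is the largest modulus: r(A) ≈ 5.1158. (Cross-check: r(A) ≤ ||A||_2 ≈ 8.7913; equality holds whenever A is normal, though it can also hold for some non-normal A.)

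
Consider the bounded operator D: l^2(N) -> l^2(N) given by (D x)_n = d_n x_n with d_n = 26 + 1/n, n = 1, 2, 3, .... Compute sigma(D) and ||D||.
sigma(D) = {26 + 1/n : n ≥ 1} ∪ {26}; ||D|| = 27

A bounded diagonal operator on l^2 with diagonal entries d_n has spectrum equal to the closure of {d_n : n ≥ 1}: every d_n is an eigenvalue (with eigenvector e_n), so {d_n} ⊂ sigma(D); the spectrum is closed, so its closure is too; and for lambda not in the closure, (D - lambda I) has bounded inverse (the diagonal entries 1/(d_n - lambda) are bounded). For our sequence d_n = 26 + 1/n, n = 1, 2, 3, ...:
  - {d_n} = {26 + 1/n : n ≥ 1}; the only limit point is 26
  - closure = {26 + 1/n : n ≥ 1} ∪ {26}
For the norm: a diagonal operator has ||D|| = sup_n |d_n|. Here d_n = 26 + 1/n is positive and decreasing, so sup_n |d_n| = d_1 = 26 + 1 = 27. So ||D|| = 27.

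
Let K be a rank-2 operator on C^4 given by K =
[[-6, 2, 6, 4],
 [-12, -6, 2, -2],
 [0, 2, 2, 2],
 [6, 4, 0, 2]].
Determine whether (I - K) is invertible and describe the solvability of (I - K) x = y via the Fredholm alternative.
(I - K) is invertible (det(I - K) = 5 ≠ 0), so for every y in C^4 the equation (I - K) x = y has a unique solution.

K has rank 2 and factors as K = U V^T = u1 v1^T + u2 v2^T with u1 = (-1, 3, -1, -2), v1 = (-3, -2, 0, -1), u2 = (3, 1, 1, 0), v2 = (-3, 0, 2, 1) (multiplying out reproduces the displayed K). The nonzero eigenvalues of U V^T coincide with those of the 2 x 2 matrix G = V^T U = [[v1·u1, v1·u2], [v2·u1, v2·u2]] = [[-1, -11], [-1, -7]], and by the Sylvester determinant identity det(I_4 - U V^T) = det(I_2 - V^T U) = det([[2, 11], [1, 8]]) = (2)(8) - (11)(1) = 5. (Direct check: I - K =
[[7, -2, -6, -4],
 [12, 7, -2, 2],
 [0, -2, -1, -2],
 [-6, -4, 0, -1]]
has determinant 5.) The finite-dimensional Fredholm alternative says: either (I - K) is invertible, or ker(I - K) ≠ {0} and then range(I - K) = ker((I - K)^*)^⊥, with dim ker(I - K) = dim ker((I - K)^*). Since det(I - K) ≠ 0, 1 is not an eigenvalue of K and ker(I - K) = {0}, so we are in the first case: for every y there is a unique x = (I - K)^(-1) y. (Explicitly, by the Woodbury identity, (I - U V^T)^(-1) = I + U (I_2 - G)^(-1) V^T.)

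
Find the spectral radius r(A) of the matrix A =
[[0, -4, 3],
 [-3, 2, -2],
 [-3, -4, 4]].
r(A) = 6

The eigenvalues of A are the roots of its characteristic polynomial. With M = A (coefficients from the trace, the sum of principal 2x2 minors, and det A):
  p(λ) = det(λ I - M) = λ^3 - 6λ^2 - 3λ + 18.
By the rational root theorem any rational root is an integer divisor of 18. Testing λ = 6: p(6) = 216 - 216 - 18 + 18 = 0, so λ = 6 is a root. Dividing out (λ - 6) leaves p(λ) = (λ - 6)(λ^2 - 3). For λ^2 - 3 the discriminant is 12. It is nonnegative but not a perfect square, so the roots are real and irrational: λ = ± sqrt(12)/2 ≈ 1.7321, -1.7321.
Thus the eigenvalues (to 4 decimals) are 1.7321 (modulus 1.7321); -1.7321 (modulus 1.7321); 6 (modulus 6). The spectral radius is the largest modulus: r(A) = 6. (Cross-check: r(A) ≤ ||A||_2 ≈ 8.1352; equality holds whenever A is normal, though it can also hold for some non-normal A.)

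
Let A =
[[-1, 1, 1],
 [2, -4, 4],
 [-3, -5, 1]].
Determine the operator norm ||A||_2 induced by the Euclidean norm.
||A||_2 ≈ 7.321 (= sqrt(largest eigenvalue of A^T A))

||A||_2 = sigma_max(A) = sqrt(lambda_max(A^T A)). Form the symmetric matrix M = A^T A =
[[14, 6, 4],
 [6, 42, -20],
 [4, -20, 18]].
Its characteristic polynomial (trace, sum of principal 2x2 minors, determinant of M give the coefficients) is
  p(λ) = det(λ I - M) = λ^3 - 74λ^2 + 1144λ - 2704.
No integer candidate from the rational root theorem (±divisors of 2704) is a root, so the roots are irrational. The cubic discriminant is Δ = 717922816 > 0, so there are three distinct real roots. p(2) = -704 and p(3) = 89 have opposite signs, so a root lies in (2, 3); Newton's method refines it to λ ≈ 2.8789. p(17) = 271 and p(18) = -256 have opposite signs, so a root lies in (17, 18); Newton's method refines it to λ ≈ 17.5244. p(53) = -1061 and p(54) = 752 have opposite signs, so a root lies in (53, 54); Newton's method refines it to λ ≈ 53.5967. Check (Vieta): the three roots sum to 74, matching tr M = 74.
So the eigenvalues of A^T A are ≈ 2.8789, 17.5244, 53.5967 (all ≥ 0, as they must be for A^T A). The largest is λ_max ≈ 53.5967, hence ||A||_2 = sqrt(λ_max) ≈ 7.321.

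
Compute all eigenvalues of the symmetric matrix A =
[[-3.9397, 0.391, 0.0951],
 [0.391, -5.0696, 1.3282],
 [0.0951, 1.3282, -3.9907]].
sigma(A) ≈ {-6, -4, -3}

A is real symmetric, so its spectrum consists of real eigenvalues. Expanding the characteristic polynomial of the displayed matrix gives
  det(λ I - A) = p(λ) = λ^3 + (13)λ^2 + (54)λ + (72).
Solving p(λ) = 0 yields eigenvalues ≈ -6, -4, -3. (A is shown rounded to 4 decimals, so these recover the underlying integer eigenvalues to within that precision.)
Verification: the trace of A = -13 equals the sum of eigenvalues -13, and det(A) ≈ -72.0003 matches the eigenvalue product -72.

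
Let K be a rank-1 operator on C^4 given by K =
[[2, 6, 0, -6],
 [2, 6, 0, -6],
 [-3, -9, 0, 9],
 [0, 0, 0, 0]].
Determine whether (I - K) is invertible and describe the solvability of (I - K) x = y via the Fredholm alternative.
(I - K) is invertible (det(I - K) = -7 ≠ 0), so for every y in C^4 the equation (I - K) x = y has a unique solution.

K has rank 1, so it is an outer product K = u v^T: every row of K is a multiple of one row vector. Reading off the entries, u = (-2, -2, 3, 0) and v = (-1, -3, 0, 3) (row i of K equals u_i·v^T). A rank-one matrix u v^T satisfies K u = u (v·u) and kills the (3)-dimensional subspace v^⊥, so its characteristic polynomial is lambda^3 (lambda - v·u) with v·u = tr K = 8. Hence the eigenvalues of I - K are 1 (multiplicity 3) and 1 - (8) = -7, so det(I - K) = -7. (Direct check: I - K =
[[-1, -6, 0, 6],
 [-2, -5, 0, 6],
 [3, 9, 1, -9],
 [0, 0, 0, 1]]
has determinant -7.) The finite-dimensional Fredholm alternative says: either (I - K) is invertible, or ker(I - K) ≠ {0} and then range(I - K) = ker((I - K)^*)^⊥, with dim ker(I - K) = dim ker((I - K)^*). Since det(I - K) ≠ 0, 1 is not an eigenvalue of K and ker(I - K) = {0}, so we are in the first case: for every y there is a unique x = (I - K)^(-1) y. Explicitly, by the Sherman–Morrison formula, (I - u v^T)^(-1) = I + u v^T/(1 - v·u), i.e. (I - K)^(-1) = I + K/(-7).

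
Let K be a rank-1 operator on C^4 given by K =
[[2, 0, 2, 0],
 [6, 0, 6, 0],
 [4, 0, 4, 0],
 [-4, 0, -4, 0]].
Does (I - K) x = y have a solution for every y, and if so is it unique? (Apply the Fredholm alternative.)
(I - K) is invertible (det(I - K) = -5 ≠ 0), so for every y in C^4 the equation (I - K) x = y has a unique solution.

K has rank 1, so it is an outer product K = u v^T: every row of K is a multiple of one row vector. Reading off the entries, u = (-1, -3, -2, 2) and v = (-2, 0, -2, 0) (row i of K equals u_i·v^T). A rank-one matrix u v^T satisfies K u = u (v·u) and kills the (3)-dimensional subspace v^⊥, so its characteristic polynomial is lambda^3 (lambda - v·u) with v·u = tr K = 6. Hence the eigenvalues of I - K are 1 (multiplicity 3) and 1 - (6) = -5, so det(I - K) = -5. (Direct check: I - K =
[[-1, 0, -2, 0],
 [-6, 1, -6, 0],
 [-4, 0, -3, 0],
 [4, 0, 4, 1]]
has determinant -5.) The finite-dimensional Fredholm alternative says: either (I - K) is invertible, or ker(I - K) ≠ {0} and then range(I - K) = ker((I - K)^*)^⊥, with dim ker(I - K) = dim ker((I - K)^*). Since det(I - K) ≠ 0, 1 is not an eigenvalue of K and ker(I - K) = {0}, so we are in the first case: for every y there is a unique x = (I - K)^(-1) y. Explicitly, by the Sherman–Morrison formula, (I - u v^T)^(-1) = I + u v^T/(1 - v·u), i.e. (I - K)^(-1) = I + K/(-5).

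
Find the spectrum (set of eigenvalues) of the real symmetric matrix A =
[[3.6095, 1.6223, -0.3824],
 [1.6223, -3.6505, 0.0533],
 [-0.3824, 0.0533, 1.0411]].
sigma(A) ≈ {-4, 1, 4}

A is real symmetric, so its spectrum consists of real eigenvalues. Expanding the characteristic polynomial of the displayed matrix gives
  det(λ I - A) = p(λ) = λ^3 + (-1)λ^2 + (-16)λ + (16).
Solving p(λ) = 0 yields eigenvalues ≈ -4, 1, 4. (A is shown rounded to 4 decimals, so these recover the underlying integer eigenvalues to within that precision.)
Verification: the trace of A = 1 equals the sum of eigenvalues 1, and det(A) ≈ -16.0006 matches the eigenvalue product -16.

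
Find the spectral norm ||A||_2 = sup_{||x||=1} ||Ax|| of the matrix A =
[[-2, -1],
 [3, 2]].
||A||_2 = sqrt((18 + sqrt(320))/2) ≈ 4.2361 (= sqrt(largest eigenvalue of A^T A))

||A||_2 = sigma_max(A) = sqrt(lambda_max(A^T A)). Form the symmetric matrix M = A^T A =
[[13, 8],
 [8, 5]].
Its characteristic polynomial (trace, determinant of M give the coefficients) is
  p(λ) = det(λ I - M) = λ^2 - 18λ + 1.
For λ^2 - 18λ + 1 the discriminant is 320. It is nonnegative but not a perfect square, so the roots are real and irrational: λ = (18 ± sqrt(320))/2 ≈ 17.9443, 0.0557.
So the eigenvalues of A^T A are ≈ 0.0557, 17.9443 (all ≥ 0, as they must be for A^T A). The largest is λ_max = (18 + sqrt(320))/2 ≈ 17.9443, hence ||A||_2 = sqrt(λ_max) = sqrt((18 + sqrt(320))/2) ≈ 4.2361.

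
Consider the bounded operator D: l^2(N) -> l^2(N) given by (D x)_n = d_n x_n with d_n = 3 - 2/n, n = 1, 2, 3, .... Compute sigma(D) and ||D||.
sigma(D) = {3 - 2/n : n ≥ 1} ∪ {3}; ||D|| = 3

A bounded diagonal operator on l^2 with diagonal entries d_n has spectrum equal to the closure of {d_n : n ≥ 1}: every d_n is an eigenvalue (with eigenvector e_n), so {d_n} ⊂ sigma(D); the spectrum is closed, so its closure is too; and for lambda not in the closure, (D - lambda I) has bounded inverse (the diagonal entries 1/(d_n - lambda) are bounded). For our sequence d_n = 3 - 2/n, n = 1, 2, 3, ...:
  - {d_n} = {3 - 2/n : n ≥ 1}; the only limit point is 3
  - closure = {3 - 2/n : n ≥ 1} ∪ {3}
For the norm: a diagonal operator has ||D|| = sup_n |d_n|. Here d_n = 3 - 2/n increases monotonically from d_1 = 1 toward 3, with all terms in [1, 3); so sup_n |d_n| = 3 (the supremum is the limit, not attained). So ||D|| = 3.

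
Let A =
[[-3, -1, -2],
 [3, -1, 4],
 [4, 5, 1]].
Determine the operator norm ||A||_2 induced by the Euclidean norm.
||A||_2 ≈ 7.7734 (= sqrt(largest eigenvalue of A^T A))

||A||_2 = sigma_max(A) = sqrt(lambda_max(A^T A)). Form the symmetric matrix M = A^T A =
[[34, 20, 22],
 [20, 27, 3],
 [22, 3, 21]].
Its characteristic polynomial (trace, sum of principal 2x2 minors, determinant of M give the coefficients) is
  p(λ) = det(λ I - M) = λ^3 - 82λ^2 + 1306λ - 144.
No integer candidate from the rational root theorem (±divisors of 144) is a root, so the roots are irrational. The cubic discriminant is Δ = 2517888624 > 0, so there are three distinct real roots. p(0) = -144 and p(1) = 1081 have opposite signs, so a root lies in (0, 1); Newton's method refines it to λ ≈ 0.111. p(21) = 381 and p(22) = -452 have opposite signs, so a root lies in (21, 22); Newton's method refines it to λ ≈ 21.4626. p(60) = -984 and p(61) = 1381 have opposite signs, so a root lies in (60, 61); Newton's method refines it to λ ≈ 60.4263. Check (Vieta): the three roots sum to 82, matching tr M = 82.
So the eigenvalues of A^T A are ≈ 0.111, 21.4626, 60.4263 (all ≥ 0, as they must be for A^T A). The largest is λ_max ≈ 60.4263, hence ||A||_2 = sqrt(λ_max) ≈ 7.7734.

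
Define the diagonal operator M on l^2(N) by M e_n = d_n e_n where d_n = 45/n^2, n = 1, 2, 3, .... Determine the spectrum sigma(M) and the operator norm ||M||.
sigma(M) = {45/n^2 : n ≥ 1} ∪ {0}; ||M|| = 45

A bounded diagonal operator on l^2 with diagonal entries d_n has spectrum equal to the closure of {d_n : n ≥ 1}: every d_n is an eigenvalue (with eigenvector e_n), so {d_n} ⊂ sigma(M); the spectrum is closed, so its closure is too; and for lambda not in the closure, (M - lambda I) has bounded inverse (the diagonal entries 1/(d_n - lambda) are bounded). For our sequence d_n = 45/n^2, n = 1, 2, 3, ...:
  - {d_n} = {45/n^2 : n ≥ 1}; the only limit point is 0
  - closure = {45/n^2 : n ≥ 1} ∪ {0}
For the norm: a diagonal operator has ||M|| = sup_n |d_n|. Here d_n = 45/n^2 is positive and decreasing, so sup_n |d_n| = d_1 = 45. So ||M|| = 45.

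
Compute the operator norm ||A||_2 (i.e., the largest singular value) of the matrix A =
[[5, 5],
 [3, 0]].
||A||_2 = sqrt((59 + sqrt(2581))/2) ≈ 7.4096 (= sqrt(largest eigenvalue of A^T A))

||A||_2 = sigma_max(A) = sqrt(lambda_max(A^T A)). Form the symmetric matrix M = A^T A =
[[34, 25],
 [25, 25]].
Its characteristic polynomial (trace, determinant of M give the coefficients) is
  p(λ) = det(λ I - M) = λ^2 - 59λ + 225.
For λ^2 - 59λ + 225 the discriminant is 2581. It is nonnegative but not a perfect square, so the roots are real and irrational: λ = (59 ± sqrt(2581))/2 ≈ 54.9018, 4.0982.
So the eigenvalues of A^T A are ≈ 4.0982, 54.9018 (all ≥ 0, as they must be for A^T A). The largest is λ_max = (59 + sqrt(2581))/2 ≈ 54.9018, hence ||A||_2 = sqrt(λ_max) = sqrt((59 + sqrt(2581))/2) ≈ 7.4096.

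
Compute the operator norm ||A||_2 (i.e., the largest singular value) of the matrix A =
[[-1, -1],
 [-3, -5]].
||A||_2 = sqrt((36 + sqrt(1280))/2) ≈ 5.9907 (= sqrt(largest eigenvalue of A^T A))

||A||_2 = sigma_max(A) = sqrt(lambda_max(A^T A)). Form the symmetric matrix M = A^T A =
[[10, 16],
 [16, 26]].
Its characteristic polynomial (trace, determinant of M give the coefficients) is
  p(λ) = det(λ I - M) = λ^2 - 36λ + 4.
For λ^2 - 36λ + 4 the discriminant is 1280. It is nonnegative but not a perfect square, so the roots are real and irrational: λ = (36 ± sqrt(1280))/2 ≈ 35.8885, 0.1115.
So the eigenvalues of A^T A are ≈ 0.1115, 35.8885 (all ≥ 0, as they must be for A^T A). The largest is λ_max = (36 + sqrt(1280))/2 ≈ 35.8885, hence ||A||_2 = sqrt(λ_max) = sqrt((36 + sqrt(1280))/2) ≈ 5.9907.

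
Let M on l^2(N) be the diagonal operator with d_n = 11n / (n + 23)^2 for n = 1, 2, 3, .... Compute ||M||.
||M|| = 11/92 (attained at n = 23)

For M diagonal, ||M|| = sup_n |d_n|. Treat f(x) = 11x / (x + 23)^2 for real x > 0. By the quotient rule, f'(x) = 11(23 - x)/(x + 23)^3, which is positive for x < 23 and negative for x > 23. So f has a unique maximum at x = 23, and since 23 is a positive integer, the supremum over n ≥ 1 is attained at n = 23: d_23 = 11·23/(23 + 23)^2 = 11·23/2116 = 11/92. Hence ||M|| = 11/92.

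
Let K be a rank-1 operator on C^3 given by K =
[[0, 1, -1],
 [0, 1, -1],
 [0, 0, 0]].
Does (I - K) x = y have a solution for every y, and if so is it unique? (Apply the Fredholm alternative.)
(I - K) is singular (det(I - K) = 0, i.e. 1 ∈ sigma(K)). (I - K) x = y is solvable iff y ⊥ ker((I - K)^*) = span{(0, 1, -1)}, i.e. iff y_2 - y_3 = 0. When solvable, the solutions are x = y + c·(1, 1, 0), c arbitrary (ker(I - K) = span{(1, 1, 0)}, dimension 1).

K has rank 1, so it is an outer product K = u v^T: every row of K is a multiple of one row vector. Reading off the entries, u = (1, 1, 0) and v = (0, 1, -1) (row i of K equals u_i·v^T). A rank-one matrix u v^T satisfies K u = u (v·u) and kills the (2)-dimensional subspace v^⊥, so its characteristic polynomial is lambda^2 (lambda - v·u) with v·u = tr K = 1. Hence the eigenvalues of I - K are 1 (multiplicity 2) and 1 - (1) = 0, so det(I - K) = 0. (Direct check: I - K =
[[1, -1, 1],
 [0, 0, 1],
 [0, 0, 1]]
has determinant 0.) So 1 is an eigenvalue of K and (I - K) is not invertible. The finite-dimensional Fredholm alternative says: either (I - K) is invertible, or ker(I - K) ≠ {0} and then range(I - K) = ker((I - K)^*)^⊥, with dim ker(I - K) = dim ker((I - K)^*). We are in the second case, so we need both kernels. Kernel of I - K: (I - K) u = u - u (v·u) = u - u = 0, so ker(I - K) = span{u} = span{(1, 1, 0)} (it is exactly 1-dimensional because rank(I - K) = 2). Kernel of the adjoint: K is real, so (I - K)^* = I - K^T = I - v u^T, and (I - v u^T) v = v - v (u·v) = 0; hence ker((I - K)^*) = span{v} = span{(0, 1, -1)}. Therefore (I - K) x = y is solvable iff <y, v> = 0, i.e. iff y_2 - y_3 = 0. When this holds, K y = u (v·y) = 0, so (I - K) y = y and x = y is a particular solution; the full solution set is the line x = y + c·u = y + c·(1, 1, 0), c ∈ C.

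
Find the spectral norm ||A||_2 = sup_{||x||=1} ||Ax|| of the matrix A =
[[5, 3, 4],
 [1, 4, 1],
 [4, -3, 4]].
||A||_2 ≈ 8.732 (= sqrt(largest eigenvalue of A^T A))

||A||_2 = sigma_max(A) = sqrt(lambda_max(A^T A)). Form the symmetric matrix M = A^T A =
[[42, 7, 37],
 [7, 34, 4],
 [37, 4, 33]].
Its characteristic polynomial (trace, sum of principal 2x2 minors, determinant of M give the coefficients) is
  p(λ) = det(λ I - M) = λ^3 - 109λ^2 + 2502λ - 361.
No integer candidate from the rational root theorem (±divisors of 361) is a root, so the roots are irrational. The cubic discriminant is Δ = 11623568513 > 0, so there are three distinct real roots. p(0) = -361 and p(1) = 2033 have opposite signs, so a root lies in (0, 1); Newton's method refines it to λ ≈ 0.1452. p(32) = 855 and p(33) = -559 have opposite signs, so a root lies in (32, 33); Newton's method refines it to λ ≈ 32.6066. p(76) = -817 and p(77) = 2565 have opposite signs, so a root lies in (76, 77); Newton's method refines it to λ ≈ 76.2482. Check (Vieta): the three roots sum to 109, matching tr M = 109.
So the eigenvalues of A^T A are ≈ 0.1452, 32.6066, 76.2482 (all ≥ 0, as they must be for A^T A). The largest is λ_max ≈ 76.2482, hence ||A||_2 = sqrt(λ_max) ≈ 8.732.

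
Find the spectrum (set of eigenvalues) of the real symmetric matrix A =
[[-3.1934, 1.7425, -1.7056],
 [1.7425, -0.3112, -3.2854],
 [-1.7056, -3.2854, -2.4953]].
sigma(A) ≈ {-5, -4, 3}

A is real symmetric, so its spectrum consists of real eigenvalues. Expanding the characteristic polynomial of the displayed matrix gives
  det(λ I - A) = p(λ) = λ^3 + (6)λ^2 + (-7)λ + (-60).
Solving p(λ) = 0 yields eigenvalues ≈ -5, -4, 3. (A is shown rounded to 4 decimals, so these recover the underlying integer eigenvalues to within that precision.)
Verification: the trace of A = -6 equals the sum of eigenvalues -6, and det(A) ≈ 59.9996 matches the eigenvalue product 60.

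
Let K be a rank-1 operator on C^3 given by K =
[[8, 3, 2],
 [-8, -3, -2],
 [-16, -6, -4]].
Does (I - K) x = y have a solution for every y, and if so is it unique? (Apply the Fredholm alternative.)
(I - K) is singular (det(I - K) = 0, i.e. 1 ∈ sigma(K)). (I - K) x = y is solvable iff y ⊥ ker((I - K)^*) = span{(8, 3, 2)}, i.e. iff 8y_1 + 3y_2 + 2y_3 = 0. When solvable, the solutions are x = y + c·(1, -1, -2), c arbitrary (ker(I - K) = span{(1, -1, -2)}, dimension 1).

K has rank 1, so it is an outer product K = u v^T: every row of K is a multiple of one row vector. Reading off the entries, u = (1, -1, -2) and v = (8, 3, 2) (row i of K equals u_i·v^T). A rank-one matrix u v^T satisfies K u = u (v·u) and kills the (2)-dimensional subspace v^⊥, so its characteristic polynomial is lambda^2 (lambda - v·u) with v·u = tr K = 1. Hence the eigenvalues of I - K are 1 (multiplicity 2) and 1 - (1) = 0, so det(I - K) = 0. (Direct check: I - K =
[[-7, -3, -2],
 [8, 4, 2],
 [16, 6, 5]]
has determinant 0.) So 1 is an eigenvalue of K and (I - K) is not invertible. The finite-dimensional Fredholm alternative says: either (I - K) is invertible, or ker(I - K) ≠ {0} and then range(I - K) = ker((I - K)^*)^⊥, with dim ker(I - K) = dim ker((I - K)^*). We are in the second case, so we need both kernels. Kernel of I - K: (I - K) u = u - u (v·u) = u - u = 0, so ker(I - K) = span{u} = span{(1, -1, -2)} (it is exactly 1-dimensional because rank(I - K) = 2). Kernel of the adjoint: K is real, so (I - K)^* = I - K^T = I - v u^T, and (I - v u^T) v = v - v (u·v) = 0; hence ker((I - K)^*) = span{v} = span{(8, 3, 2)}. Therefore (I - K) x = y is solvable iff <y, v> = 0, i.e. iff 8y_1 + 3y_2 + 2y_3 = 0. When this holds, K y = u (v·y) = 0, so (I - K) y = y and x = y is a particular solution; the full solution set is the line x = y + c·u = y + c·(1, -1, -2), c ∈ C.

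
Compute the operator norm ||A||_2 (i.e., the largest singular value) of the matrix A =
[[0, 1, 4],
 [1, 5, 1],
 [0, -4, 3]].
||A||_2 ≈ 6.5636 (= sqrt(largest eigenvalue of A^T A))

||A||_2 = sigma_max(A) = sqrt(lambda_max(A^T A)). Form the symmetric matrix M = A^T A =
[[1, 5, 1],
 [5, 42, -3],
 [1, -3, 26]].
Its characteristic polynomial (trace, sum of principal 2x2 minors, determinant of M give the coefficients) is
  p(λ) = det(λ I - M) = λ^3 - 69λ^2 + 1125λ - 361.
No integer candidate from the rational root theorem (±divisors of 361) is a root, so the roots are irrational. The cubic discriminant is Δ = 356849712 > 0, so there are three distinct real roots. p(0) = -361 and p(1) = 696 have opposite signs, so a root lies in (0, 1); Newton's method refines it to λ ≈ 0.3274. p(25) = 264 and p(26) = -179 have opposite signs, so a root lies in (25, 26); Newton's method refines it to λ ≈ 25.5918. p(43) = -60 and p(44) = 739 have opposite signs, so a root lies in (43, 44); Newton's method refines it to λ ≈ 43.0808. Check (Vieta): the three roots sum to 69, matching tr M = 69.
So the eigenvalues of A^T A are ≈ 0.3274, 25.5918, 43.0808 (all ≥ 0, as they must be for A^T A). The largest is λ_max ≈ 43.0808, hence ||A||_2 = sqrt(λ_max) ≈ 6.5636.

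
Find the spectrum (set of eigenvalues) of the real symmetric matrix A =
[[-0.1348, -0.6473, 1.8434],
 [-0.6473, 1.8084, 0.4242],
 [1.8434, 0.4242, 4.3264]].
sigma(A) ≈ {-1, 2, 5}

A is real symmetric, so its spectrum consists of real eigenvalues. Expanding the characteristic polynomial of the displayed matrix gives
  det(λ I - A) = p(λ) = λ^3 + (-6)λ^2 + (3)λ + (10).
Solving p(λ) = 0 yields eigenvalues ≈ -1, 2, 5. (A is shown rounded to 4 decimals, so these recover the underlying integer eigenvalues to within that precision.)
Verification: the trace of A = 6 equals the sum of eigenvalues 6, and det(A) ≈ -10.0007 matches the eigenvalue product -10.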